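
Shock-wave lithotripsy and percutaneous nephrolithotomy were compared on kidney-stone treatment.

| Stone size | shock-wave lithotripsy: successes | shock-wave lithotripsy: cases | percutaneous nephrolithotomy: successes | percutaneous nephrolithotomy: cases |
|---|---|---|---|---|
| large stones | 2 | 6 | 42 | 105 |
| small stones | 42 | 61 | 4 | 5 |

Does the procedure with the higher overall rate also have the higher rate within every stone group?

No

Large stones: shock-wave lithotripsy 2/6 = 33.3%, percutaneous nephrolithotomy 42/105 = 40.0% → percutaneous nephrolithotomy
Small stones: shock-wave lithotripsy 42/61 = 68.9%, percutaneous nephrolithotomy 4/5 = 80.0% → percutaneous nephrolithotomy
Overall: shock-wave lithotripsy 44/67 = 65.7%, percutaneous nephrolithotomy 46/110 = 41.8% → shock-wave lithotripsy
Percutaneous nephrolithotomy wins each stone group but shock-wave lithotripsy wins overall — the comparison reverses. Percutaneous nephrolithotomy's cases skew toward large stones, which has a lower base rate.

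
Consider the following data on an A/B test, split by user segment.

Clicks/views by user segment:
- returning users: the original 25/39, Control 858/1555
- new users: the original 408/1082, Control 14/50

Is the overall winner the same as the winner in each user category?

No

Returning users: the original 25/39 = 64.1%, Control 858/1555 = 55.2% → the original
New users: the original 408/1082 = 37.7%, Control 14/50 = 28.0% → the original
Overall: the original 433/1121 = 38.6%, Control 872/1605 = 54.3% → Control
The original wins each user group but Control wins overall — the comparison reverses. The original's views skew toward new users, which has a lower base rate.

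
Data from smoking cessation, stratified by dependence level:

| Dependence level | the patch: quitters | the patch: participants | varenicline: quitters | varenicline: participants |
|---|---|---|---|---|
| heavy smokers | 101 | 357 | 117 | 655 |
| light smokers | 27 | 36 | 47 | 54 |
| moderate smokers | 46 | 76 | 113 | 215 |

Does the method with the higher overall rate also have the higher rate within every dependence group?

Heavy smokers: the patch 101/357 = 28.3%, varenicline 117/655 = 17.9% → the patch
Light smokers: the patch 27/36 = 75.0%, varenicline 47/54 = 87.0% → varenicline
Moderate smokers: the patch 46/76 = 60.5%, varenicline 113/215 = 52.6% → the patch
Overall: the patch 174/469 = 37.1%, varenicline 277/924 = 30.0% → the patch
Neither sweeps: the patch wins 2 of 3 groups, varenicline wins 1. The patch wins overall but not every group — no Simpson reversal.

No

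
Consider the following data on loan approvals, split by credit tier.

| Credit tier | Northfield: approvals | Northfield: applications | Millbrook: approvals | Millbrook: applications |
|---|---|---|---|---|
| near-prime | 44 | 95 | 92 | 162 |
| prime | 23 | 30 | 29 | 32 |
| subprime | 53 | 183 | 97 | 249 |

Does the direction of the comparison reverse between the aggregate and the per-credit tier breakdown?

No

Near-prime: Northfield 44/95 = 46.3%, Millbrook 92/162 = 56.8% → Millbrook
Prime: Northfield 23/30 = 76.7%, Millbrook 29/32 = 90.6% → Millbrook
Subprime: Northfield 53/183 = 29.0%, Millbrook 97/249 = 39.0% → Millbrook
Overall: Northfield 120/308 = 39.0%, Millbrook 218/443 = 49.2% → Millbrook
Millbrook wins overall and in every credit group — no reversal.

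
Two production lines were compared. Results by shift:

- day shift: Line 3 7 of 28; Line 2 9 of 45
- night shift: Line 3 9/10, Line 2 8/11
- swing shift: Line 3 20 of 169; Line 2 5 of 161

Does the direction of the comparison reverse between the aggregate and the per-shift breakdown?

Day shift: Line 3 7/28 = 25.0%, Line 2 9/45 = 20.0% → Line 3
Night shift: Line 3 9/10 = 90.0%, Line 2 8/11 = 72.7% → Line 3
Swing shift: Line 3 20/169 = 11.8%, Line 2 5/161 = 3.1% → Line 3
Overall: Line 3 36/207 = 17.4%, Line 2 22/217 = 10.1% → Line 3
Line 3 wins overall and in every shift group — no reversal.

No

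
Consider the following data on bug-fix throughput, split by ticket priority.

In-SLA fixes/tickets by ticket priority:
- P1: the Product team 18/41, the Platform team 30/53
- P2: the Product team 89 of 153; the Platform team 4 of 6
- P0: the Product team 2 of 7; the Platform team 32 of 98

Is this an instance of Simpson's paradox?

Yes

P1: the Product team 18/41 = 43.9%, the Platform team 30/53 = 56.6% → the Platform team
P2: the Product team 89/153 = 58.2%, the Platform team 4/6 = 66.7% → the Platform team
P0: the Product team 2/7 = 28.6%, the Platform team 32/98 = 32.7% → the Platform team
Overall: the Product team 109/201 = 54.2%, the Platform team 66/157 = 42.0% → the Product team
The Platform team wins each ticket group but the Product team wins overall — the comparison reverses. The Platform team's tickets skew toward P0, which has a lower base rate.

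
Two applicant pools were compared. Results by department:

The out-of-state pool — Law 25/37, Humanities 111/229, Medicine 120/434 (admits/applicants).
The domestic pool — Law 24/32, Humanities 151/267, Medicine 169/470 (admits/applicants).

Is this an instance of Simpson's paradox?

No

Law: the out-of-state pool 25/37 = 67.6%, the domestic pool 24/32 = 75.0% → the domestic pool
Humanities: the out-of-state pool 111/229 = 48.5%, the domestic pool 151/267 = 56.6% → the domestic pool
Medicine: the out-of-state pool 120/434 = 27.6%, the domestic pool 169/470 = 36.0% → the domestic pool
Overall: the out-of-state pool 256/700 = 36.6%, the domestic pool 344/769 = 44.7% → the domestic pool
The domestic pool wins overall and in every department group — no reversal.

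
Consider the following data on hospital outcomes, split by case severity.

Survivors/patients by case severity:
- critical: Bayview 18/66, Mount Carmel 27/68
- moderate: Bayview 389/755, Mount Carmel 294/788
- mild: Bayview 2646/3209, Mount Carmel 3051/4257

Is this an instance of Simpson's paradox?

No

Critical: Bayview 18/66 = 27.3%, Mount Carmel 27/68 = 39.7% → Mount Carmel
Moderate: Bayview 389/755 = 51.5%, Mount Carmel 294/788 = 37.3% → Bayview
Mild: Bayview 2646/3209 = 82.5%, Mount Carmel 3051/4257 = 71.7% → Bayview
Overall: Bayview 3053/4030 = 75.8%, Mount Carmel 3372/5113 = 65.9% → Bayview
Neither sweeps: Bayview wins 2 of 3 groups, Mount Carmel wins 1. Bayview wins overall but not every group — no Simpson reversal.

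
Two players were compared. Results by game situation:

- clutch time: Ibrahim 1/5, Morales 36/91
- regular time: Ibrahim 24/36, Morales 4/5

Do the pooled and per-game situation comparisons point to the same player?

No

Clutch time: Ibrahim 1/5 = 20.0%, Morales 36/91 = 39.6% → Morales
Regular time: Ibrahim 24/36 = 66.7%, Morales 4/5 = 80.0% → Morales
Overall: Ibrahim 25/41 = 61.0%, Morales 40/96 = 41.7% → Ibrahim
Morales wins each game group but Ibrahim wins overall — the comparison reverses. Morales's attempts skew toward clutch time, which has a lower base rate.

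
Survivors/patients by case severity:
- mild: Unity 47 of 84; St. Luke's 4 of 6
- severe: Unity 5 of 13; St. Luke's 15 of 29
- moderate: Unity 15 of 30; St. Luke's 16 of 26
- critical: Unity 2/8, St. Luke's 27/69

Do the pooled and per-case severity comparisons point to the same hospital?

No

Mild: Unity 47/84 = 56.0%, St. Luke's 4/6 = 66.7% → St. Luke's
Severe: Unity 5/13 = 38.5%, St. Luke's 15/29 = 51.7% → St. Luke's
Moderate: Unity 15/30 = 50.0%, St. Luke's 16/26 = 61.5% → St. Luke's
Critical: Unity 2/8 = 25.0%, St. Luke's 27/69 = 39.1% → St. Luke's
Overall: Unity 69/135 = 51.1%, St. Luke's 62/130 = 47.7% → Unity
St. Luke's wins each case group but Unity wins overall — the comparison reverses. St. Luke's's patients skew toward critical, which has a lower base rate.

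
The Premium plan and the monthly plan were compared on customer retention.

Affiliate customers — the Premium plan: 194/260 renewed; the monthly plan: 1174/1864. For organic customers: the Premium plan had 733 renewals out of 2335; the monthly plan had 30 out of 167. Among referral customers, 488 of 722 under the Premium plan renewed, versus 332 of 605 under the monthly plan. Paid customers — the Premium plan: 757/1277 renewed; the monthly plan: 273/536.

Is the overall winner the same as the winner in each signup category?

Affiliate: the Premium plan 194/260 = 74.6%, the monthly plan 1174/1864 = 63.0% → the Premium plan
Organic: the Premium plan 733/2335 = 31.4%, the monthly plan 30/167 = 18.0% → the Premium plan
Referral: the Premium plan 488/722 = 67.6%, the monthly plan 332/605 = 54.9% → the Premium plan
Paid: the Premium plan 757/1277 = 59.3%, the monthly plan 273/536 = 50.9% → the Premium plan
Overall: the Premium plan 2172/4594 = 47.3%, the monthly plan 1809/3172 = 57.0% → the monthly plan
The Premium plan wins each signup group but the monthly plan wins overall — the comparison reverses. The Premium plan's customers skew toward organic, which has a lower base rate.

No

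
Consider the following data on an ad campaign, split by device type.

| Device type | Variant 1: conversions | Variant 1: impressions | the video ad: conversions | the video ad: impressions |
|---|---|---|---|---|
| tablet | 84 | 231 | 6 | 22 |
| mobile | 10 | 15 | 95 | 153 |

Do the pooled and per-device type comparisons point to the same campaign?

No

Tablet: Variant 1 84/231 = 36.4%, the video ad 6/22 = 27.3% → Variant 1
Mobile: Variant 1 10/15 = 66.7%, the video ad 95/153 = 62.1% → Variant 1
Overall: Variant 1 94/246 = 38.2%, the video ad 101/175 = 57.7% → the video ad
Variant 1 wins each device group but the video ad wins overall — the comparison reverses. Variant 1's impressions skew toward tablet, which has a lower base rate.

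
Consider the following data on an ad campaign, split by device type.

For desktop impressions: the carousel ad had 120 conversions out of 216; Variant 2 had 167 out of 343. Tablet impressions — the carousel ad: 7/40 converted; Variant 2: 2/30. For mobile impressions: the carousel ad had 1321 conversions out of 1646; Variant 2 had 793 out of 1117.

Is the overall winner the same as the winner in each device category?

Yes

Desktop: the carousel ad 120/216 = 55.6%, Variant 2 167/343 = 48.7% → the carousel ad
Tablet: the carousel ad 7/40 = 17.5%, Variant 2 2/30 = 6.7% → the carousel ad
Mobile: the carousel ad 1321/1646 = 80.3%, Variant 2 793/1117 = 71.0% → the carousel ad
Overall: the carousel ad 1448/1902 = 76.1%, Variant 2 962/1490 = 64.6% → the carousel ad
The carousel ad wins overall and in every device group — no reversal.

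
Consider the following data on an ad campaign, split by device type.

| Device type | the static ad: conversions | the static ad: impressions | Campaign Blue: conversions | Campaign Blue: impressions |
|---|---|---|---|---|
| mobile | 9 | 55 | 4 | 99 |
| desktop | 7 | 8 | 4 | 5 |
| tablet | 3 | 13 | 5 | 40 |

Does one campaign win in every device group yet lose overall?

Mobile: the static ad 9/55 = 16.4%, Campaign Blue 4/99 = 4.0% → the static ad
Desktop: the static ad 7/8 = 87.5%, Campaign Blue 4/5 = 80.0% → the static ad
Tablet: the static ad 3/13 = 23.1%, Campaign Blue 5/40 = 12.5% → the static ad
Overall: the static ad 19/76 = 25.0%, Campaign Blue 13/144 = 9.0% → the static ad
The static ad wins overall and in every device group — no reversal.

No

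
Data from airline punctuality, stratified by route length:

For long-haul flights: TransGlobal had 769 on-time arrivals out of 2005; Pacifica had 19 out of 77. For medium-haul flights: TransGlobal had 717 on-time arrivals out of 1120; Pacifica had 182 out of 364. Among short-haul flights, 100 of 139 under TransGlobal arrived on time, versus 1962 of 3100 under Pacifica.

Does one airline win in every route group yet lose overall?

Yes

Long-haul: TransGlobal 769/2005 = 38.4%, Pacifica 19/77 = 24.7% → TransGlobal
Medium-haul: TransGlobal 717/1120 = 64.0%, Pacifica 182/364 = 50.0% → TransGlobal
Short-haul: TransGlobal 100/139 = 71.9%, Pacifica 1962/3100 = 63.3% → TransGlobal
Overall: TransGlobal 1586/3264 = 48.6%, Pacifica 2163/3541 = 61.1% → Pacifica
TransGlobal wins each route group but Pacifica wins overall — the comparison reverses. TransGlobal's flights skew toward long-haul, which has a lower base rate.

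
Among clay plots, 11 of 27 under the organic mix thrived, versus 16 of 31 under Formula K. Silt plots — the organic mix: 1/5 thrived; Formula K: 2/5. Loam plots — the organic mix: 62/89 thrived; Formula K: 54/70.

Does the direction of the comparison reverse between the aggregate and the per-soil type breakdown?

No

Clay: the organic mix 11/27 = 40.7%, Formula K 16/31 = 51.6% → Formula K
Silt: the organic mix 1/5 = 20.0%, Formula K 2/5 = 40.0% → Formula K
Loam: the organic mix 62/89 = 69.7%, Formula K 54/70 = 77.1% → Formula K
Overall: the organic mix 74/121 = 61.2%, Formula K 72/106 = 67.9% → Formula K
Formula K wins overall and in every soil group — no reversal.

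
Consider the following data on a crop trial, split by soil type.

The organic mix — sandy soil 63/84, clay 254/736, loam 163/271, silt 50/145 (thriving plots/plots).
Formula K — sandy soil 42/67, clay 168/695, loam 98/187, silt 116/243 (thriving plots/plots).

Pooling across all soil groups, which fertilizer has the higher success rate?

the organic mix

Sandy soil: the organic mix 63/84 = 75.0%, Formula K 42/67 = 62.7% → the organic mix
Clay: the organic mix 254/736 = 34.5%, Formula K 168/695 = 24.2% → the organic mix
Loam: the organic mix 163/271 = 60.1%, Formula K 98/187 = 52.4% → the organic mix
Silt: the organic mix 50/145 = 34.5%, Formula K 116/243 = 47.7% → Formula K
Overall: the organic mix 530/1236 = 42.9%, Formula K 424/1192 = 35.6% → the organic mix
(Neither sweeps every soil group, but the organic mix has the higher pooled rate.)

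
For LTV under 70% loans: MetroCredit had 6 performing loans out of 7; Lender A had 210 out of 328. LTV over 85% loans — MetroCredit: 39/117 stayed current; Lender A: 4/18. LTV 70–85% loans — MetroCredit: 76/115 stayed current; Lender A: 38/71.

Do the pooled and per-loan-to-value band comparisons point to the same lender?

No

LTV under 70%: MetroCredit 6/7 = 85.7%, Lender A 210/328 = 64.0% → MetroCredit
LTV over 85%: MetroCredit 39/117 = 33.3%, Lender A 4/18 = 22.2% → MetroCredit
LTV 70–85%: MetroCredit 76/115 = 66.1%, Lender A 38/71 = 53.5% → MetroCredit
Overall: MetroCredit 121/239 = 50.6%, Lender A 252/417 = 60.4% → Lender A
MetroCredit wins each loan-to-value group but Lender A wins overall — the comparison reverses. MetroCredit's loans skew toward LTV over 85%, which has a lower base rate.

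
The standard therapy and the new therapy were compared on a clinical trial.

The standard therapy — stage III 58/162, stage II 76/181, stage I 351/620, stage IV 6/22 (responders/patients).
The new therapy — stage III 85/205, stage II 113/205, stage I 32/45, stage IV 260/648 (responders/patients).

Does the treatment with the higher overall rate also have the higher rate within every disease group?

No

Stage III: the standard therapy 58/162 = 35.8%, the new therapy 85/205 = 41.5% → the new therapy
Stage II: the standard therapy 76/181 = 42.0%, the new therapy 113/205 = 55.1% → the new therapy
Stage I: the standard therapy 351/620 = 56.6%, the new therapy 32/45 = 71.1% → the new therapy
Stage IV: the standard therapy 6/22 = 27.3%, the new therapy 260/648 = 40.1% → the new therapy
Overall: the standard therapy 491/985 = 49.8%, the new therapy 490/1103 = 44.4% → the standard therapy
The new therapy wins each disease group but the standard therapy wins overall — the comparison reverses. The new therapy's patients skew toward stage IV, which has a lower base rate.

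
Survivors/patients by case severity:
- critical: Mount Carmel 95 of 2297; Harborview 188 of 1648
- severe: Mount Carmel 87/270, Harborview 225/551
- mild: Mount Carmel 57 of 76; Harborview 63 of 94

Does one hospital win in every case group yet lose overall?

No

Critical: Mount Carmel 95/2297 = 4.1%, Harborview 188/1648 = 11.4% → Harborview
Severe: Mount Carmel 87/270 = 32.2%, Harborview 225/551 = 40.8% → Harborview
Mild: Mount Carmel 57/76 = 75.0%, Harborview 63/94 = 67.0% → Mount Carmel
Overall: Mount Carmel 239/2643 = 9.0%, Harborview 476/2293 = 20.8% → Harborview
Neither sweeps: Mount Carmel wins 1 of 3 groups, Harborview wins 2. Harborview wins overall but not every group — no Simpson reversal.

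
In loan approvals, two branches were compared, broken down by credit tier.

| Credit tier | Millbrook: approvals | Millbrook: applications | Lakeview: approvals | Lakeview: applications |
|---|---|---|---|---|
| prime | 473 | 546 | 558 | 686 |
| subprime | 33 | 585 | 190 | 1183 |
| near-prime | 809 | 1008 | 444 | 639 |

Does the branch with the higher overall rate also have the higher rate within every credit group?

No

Prime: Millbrook 473/546 = 86.6%, Lakeview 558/686 = 81.3% → Millbrook
Subprime: Millbrook 33/585 = 5.6%, Lakeview 190/1183 = 16.1% → Lakeview
Near-prime: Millbrook 809/1008 = 80.3%, Lakeview 444/639 = 69.5% → Millbrook
Overall: Millbrook 1315/2139 = 61.5%, Lakeview 1192/2508 = 47.5% → Millbrook
Neither sweeps: Millbrook wins 2 of 3 groups, Lakeview wins 1. Millbrook wins overall but not every group — no Simpson reversal.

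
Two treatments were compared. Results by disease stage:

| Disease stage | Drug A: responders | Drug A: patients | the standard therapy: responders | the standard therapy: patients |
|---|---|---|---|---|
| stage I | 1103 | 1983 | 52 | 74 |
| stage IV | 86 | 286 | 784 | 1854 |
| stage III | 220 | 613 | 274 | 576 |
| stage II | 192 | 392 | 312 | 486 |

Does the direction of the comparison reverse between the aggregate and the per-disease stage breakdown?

Yes

Stage I: Drug A 1103/1983 = 55.6%, the standard therapy 52/74 = 70.3% → the standard therapy
Stage IV: Drug A 86/286 = 30.1%, the standard therapy 784/1854 = 42.3% → the standard therapy
Stage III: Drug A 220/613 = 35.9%, the standard therapy 274/576 = 47.6% → the standard therapy
Stage II: Drug A 192/392 = 49.0%, the standard therapy 312/486 = 64.2% → the standard therapy
Overall: Drug A 1601/3274 = 48.9%, the standard therapy 1422/2990 = 47.6% → Drug A
The standard therapy wins each disease group but Drug A wins overall — the comparison reverses. The standard therapy's patients skew toward stage IV, which has a lower base rate.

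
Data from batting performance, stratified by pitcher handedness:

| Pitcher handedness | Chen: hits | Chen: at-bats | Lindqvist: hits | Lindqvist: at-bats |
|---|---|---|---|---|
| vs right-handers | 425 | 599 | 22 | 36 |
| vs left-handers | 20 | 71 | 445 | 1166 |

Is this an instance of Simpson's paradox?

Vs right-handers: Chen 425/599 = 71.0%, Lindqvist 22/36 = 61.1% → Chen
Vs left-handers: Chen 20/71 = 28.2%, Lindqvist 445/1166 = 38.2% → Lindqvist
Overall: Chen 445/670 = 66.4%, Lindqvist 467/1202 = 38.9% → Chen
Neither sweeps: Chen wins 1 of 2 groups, Lindqvist wins 1. Chen wins overall but not every group — no Simpson reversal.

No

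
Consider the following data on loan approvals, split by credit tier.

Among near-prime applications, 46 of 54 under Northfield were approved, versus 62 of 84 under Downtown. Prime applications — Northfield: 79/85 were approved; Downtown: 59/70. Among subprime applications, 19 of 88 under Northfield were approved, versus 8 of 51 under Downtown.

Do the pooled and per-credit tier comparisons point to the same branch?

Yes

Near-prime: Northfield 46/54 = 85.2%, Downtown 62/84 = 73.8% → Northfield
Prime: Northfield 79/85 = 92.9%, Downtown 59/70 = 84.3% → Northfield
Subprime: Northfield 19/88 = 21.6%, Downtown 8/51 = 15.7% → Northfield
Overall: Northfield 144/227 = 63.4%, Downtown 129/205 = 62.9% → Northfield
Northfield wins overall and in every credit group — no reversal.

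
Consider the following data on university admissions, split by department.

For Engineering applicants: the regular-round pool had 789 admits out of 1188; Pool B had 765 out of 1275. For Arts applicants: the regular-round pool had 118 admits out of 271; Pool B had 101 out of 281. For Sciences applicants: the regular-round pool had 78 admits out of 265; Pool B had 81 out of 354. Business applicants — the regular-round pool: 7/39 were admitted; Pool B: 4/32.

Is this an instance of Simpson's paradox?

Engineering: the regular-round pool 789/1188 = 66.4%, Pool B 765/1275 = 60.0% → the regular-round pool
Arts: the regular-round pool 118/271 = 43.5%, Pool B 101/281 = 35.9% → the regular-round pool
Sciences: the regular-round pool 78/265 = 29.4%, Pool B 81/354 = 22.9% → the regular-round pool
Business: the regular-round pool 7/39 = 17.9%, Pool B 4/32 = 12.5% → the regular-round pool
Overall: the regular-round pool 992/1763 = 56.3%, Pool B 951/1942 = 49.0% → the regular-round pool
The regular-round pool wins overall and in every department group — no reversal.

No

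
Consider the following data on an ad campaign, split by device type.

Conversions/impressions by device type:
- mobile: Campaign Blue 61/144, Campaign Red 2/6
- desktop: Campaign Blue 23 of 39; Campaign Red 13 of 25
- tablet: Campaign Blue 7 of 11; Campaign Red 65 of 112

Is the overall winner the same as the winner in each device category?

No

Mobile: Campaign Blue 61/144 = 42.4%, Campaign Red 2/6 = 33.3% → Campaign Blue
Desktop: Campaign Blue 23/39 = 59.0%, Campaign Red 13/25 = 52.0% → Campaign Blue
Tablet: Campaign Blue 7/11 = 63.6%, Campaign Red 65/112 = 58.0% → Campaign Blue
Overall: Campaign Blue 91/194 = 46.9%, Campaign Red 80/143 = 55.9% → Campaign Red
Campaign Blue wins each device group but Campaign Red wins overall — the comparison reverses. Campaign Blue's impressions skew toward mobile, which has a lower base rate.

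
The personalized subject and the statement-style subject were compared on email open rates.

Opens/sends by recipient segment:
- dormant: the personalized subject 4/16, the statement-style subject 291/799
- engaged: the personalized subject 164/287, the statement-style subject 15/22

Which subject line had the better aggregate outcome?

Dormant: the personalized subject 4/16 = 25.0%, the statement-style subject 291/799 = 36.4% → the statement-style subject
Engaged: the personalized subject 164/287 = 57.1%, the statement-style subject 15/22 = 68.2% → the statement-style subject
Overall: the personalized subject 168/303 = 55.4%, the statement-style subject 306/821 = 37.3% → the personalized subject
(The statement-style subject wins every recipient group but the personalized subject wins overall — the statement-style subject's sends skew toward the low-rate dormant group.)

the personalized subject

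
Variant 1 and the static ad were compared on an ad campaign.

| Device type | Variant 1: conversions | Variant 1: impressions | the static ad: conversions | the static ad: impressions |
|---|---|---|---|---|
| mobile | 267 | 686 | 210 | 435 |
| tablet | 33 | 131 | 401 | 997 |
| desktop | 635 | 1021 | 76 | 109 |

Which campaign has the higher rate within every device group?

the static ad

Mobile: Variant 1 267/686 = 38.9%, the static ad 210/435 = 48.3% → the static ad
Tablet: Variant 1 33/131 = 25.2%, the static ad 401/997 = 40.2% → the static ad
Desktop: Variant 1 635/1021 = 62.2%, the static ad 76/109 = 69.7% → the static ad
The static ad has the higher rate in all 3 groups.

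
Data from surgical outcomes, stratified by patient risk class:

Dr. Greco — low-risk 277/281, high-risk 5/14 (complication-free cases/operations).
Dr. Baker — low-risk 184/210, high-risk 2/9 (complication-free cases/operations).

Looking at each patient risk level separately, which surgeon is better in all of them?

Low-risk: Dr. Greco 277/281 = 98.6%, Dr. Baker 184/210 = 87.6% → Dr. Greco
High-risk: Dr. Greco 5/14 = 35.7%, Dr. Baker 2/9 = 22.2% → Dr. Greco
Dr. Greco has the higher rate in both groups.

Dr. Greco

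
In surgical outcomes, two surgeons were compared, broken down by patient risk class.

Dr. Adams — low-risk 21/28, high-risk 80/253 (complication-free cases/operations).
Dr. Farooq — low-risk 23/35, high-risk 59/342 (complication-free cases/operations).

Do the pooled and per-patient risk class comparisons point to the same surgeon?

Low-risk: Dr. Adams 21/28 = 75.0%, Dr. Farooq 23/35 = 65.7% → Dr. Adams
High-risk: Dr. Adams 80/253 = 31.6%, Dr. Farooq 59/342 = 17.3% → Dr. Adams
Overall: Dr. Adams 101/281 = 35.9%, Dr. Farooq 82/377 = 21.8% → Dr. Adams
Dr. Adams wins overall and in every patient risk group — no reversal.

Yes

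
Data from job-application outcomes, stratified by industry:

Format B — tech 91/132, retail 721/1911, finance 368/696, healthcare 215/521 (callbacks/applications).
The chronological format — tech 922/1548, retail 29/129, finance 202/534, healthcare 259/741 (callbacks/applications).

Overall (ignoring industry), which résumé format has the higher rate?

the chronological format

Tech: Format B 91/132 = 68.9%, the chronological format 922/1548 = 59.6% → Format B
Retail: Format B 721/1911 = 37.7%, the chronological format 29/129 = 22.5% → Format B
Finance: Format B 368/696 = 52.9%, the chronological format 202/534 = 37.8% → Format B
Healthcare: Format B 215/521 = 41.3%, the chronological format 259/741 = 35.0% → Format B
Overall: Format B 1395/3260 = 42.8%, the chronological format 1412/2952 = 47.8% → the chronological format
(Format B wins every industry group but the chronological format wins overall — Format B's applications skew toward the low-rate retail group.)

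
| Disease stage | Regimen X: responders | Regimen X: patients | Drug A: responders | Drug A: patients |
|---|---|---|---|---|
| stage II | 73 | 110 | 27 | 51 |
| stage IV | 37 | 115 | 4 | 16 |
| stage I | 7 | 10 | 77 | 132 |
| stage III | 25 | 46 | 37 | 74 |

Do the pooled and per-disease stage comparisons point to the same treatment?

Stage II: Regimen X 73/110 = 66.4%, Drug A 27/51 = 52.9% → Regimen X
Stage IV: Regimen X 37/115 = 32.2%, Drug A 4/16 = 25.0% → Regimen X
Stage I: Regimen X 7/10 = 70.0%, Drug A 77/132 = 58.3% → Regimen X
Stage III: Regimen X 25/46 = 54.3%, Drug A 37/74 = 50.0% → Regimen X
Overall: Regimen X 142/281 = 50.5%, Drug A 145/273 = 53.1% → Drug A
Regimen X wins each disease group but Drug A wins overall — the comparison reverses. Regimen X's patients skew toward stage IV, which has a lower base rate.

No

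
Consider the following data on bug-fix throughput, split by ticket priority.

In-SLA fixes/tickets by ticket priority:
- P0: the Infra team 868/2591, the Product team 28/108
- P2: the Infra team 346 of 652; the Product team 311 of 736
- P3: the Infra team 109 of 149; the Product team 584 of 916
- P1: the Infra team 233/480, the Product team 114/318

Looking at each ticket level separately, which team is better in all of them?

the Infra team

P0: the Infra team 868/2591 = 33.5%, the Product team 28/108 = 25.9% → the Infra team
P2: the Infra team 346/652 = 53.1%, the Product team 311/736 = 42.3% → the Infra team
P3: the Infra team 109/149 = 73.2%, the Product team 584/916 = 63.8% → the Infra team
P1: the Infra team 233/480 = 48.5%, the Product team 114/318 = 35.8% → the Infra team
The Infra team has the higher rate in all 4 groups.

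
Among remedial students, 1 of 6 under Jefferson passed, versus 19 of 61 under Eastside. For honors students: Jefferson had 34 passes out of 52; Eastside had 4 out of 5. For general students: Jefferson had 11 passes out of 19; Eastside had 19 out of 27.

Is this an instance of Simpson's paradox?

Yes

Remedial: Jefferson 1/6 = 16.7%, Eastside 19/61 = 31.1% → Eastside
Honors: Jefferson 34/52 = 65.4%, Eastside 4/5 = 80.0% → Eastside
General: Jefferson 11/19 = 57.9%, Eastside 19/27 = 70.4% → Eastside
Overall: Jefferson 46/77 = 59.7%, Eastside 42/93 = 45.2% → Jefferson
Eastside wins each student group but Jefferson wins overall — the comparison reverses. Eastside's students skew toward remedial, which has a lower base rate.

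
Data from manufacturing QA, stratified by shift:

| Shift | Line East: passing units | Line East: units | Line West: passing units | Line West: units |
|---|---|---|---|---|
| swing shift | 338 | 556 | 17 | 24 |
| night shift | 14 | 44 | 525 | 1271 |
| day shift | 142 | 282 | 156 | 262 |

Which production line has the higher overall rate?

Swing shift: Line East 338/556 = 60.8%, Line West 17/24 = 70.8% → Line West
Night shift: Line East 14/44 = 31.8%, Line West 525/1271 = 41.3% → Line West
Day shift: Line East 142/282 = 50.4%, Line West 156/262 = 59.5% → Line West
Overall: Line East 494/882 = 56.0%, Line West 698/1557 = 44.8% → Line East
(Line West wins every shift group but Line East wins overall — Line West's units skew toward the low-rate night shift group.)

Line East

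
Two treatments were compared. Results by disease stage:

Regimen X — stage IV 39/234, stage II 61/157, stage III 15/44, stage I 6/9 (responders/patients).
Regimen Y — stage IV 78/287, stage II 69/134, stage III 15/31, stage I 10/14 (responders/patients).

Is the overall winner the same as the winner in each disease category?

Stage IV: Regimen X 39/234 = 16.7%, Regimen Y 78/287 = 27.2% → Regimen Y
Stage II: Regimen X 61/157 = 38.9%, Regimen Y 69/134 = 51.5% → Regimen Y
Stage III: Regimen X 15/44 = 34.1%, Regimen Y 15/31 = 48.4% → Regimen Y
Stage I: Regimen X 6/9 = 66.7%, Regimen Y 10/14 = 71.4% → Regimen Y
Overall: Regimen X 121/444 = 27.3%, Regimen Y 172/466 = 36.9% → Regimen Y
Regimen Y wins overall and in every disease group — no reversal.

Yes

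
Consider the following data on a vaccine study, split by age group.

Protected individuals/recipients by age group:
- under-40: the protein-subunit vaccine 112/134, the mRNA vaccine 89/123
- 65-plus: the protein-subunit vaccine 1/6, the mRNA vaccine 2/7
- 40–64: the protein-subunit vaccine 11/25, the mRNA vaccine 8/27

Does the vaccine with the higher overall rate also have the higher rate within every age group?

No

Under-40: the protein-subunit vaccine 112/134 = 83.6%, the mRNA vaccine 89/123 = 72.4% → the protein-subunit vaccine
65-plus: the protein-subunit vaccine 1/6 = 16.7%, the mRNA vaccine 2/7 = 28.6% → the mRNA vaccine
40–64: the protein-subunit vaccine 11/25 = 44.0%, the mRNA vaccine 8/27 = 29.6% → the protein-subunit vaccine
Overall: the protein-subunit vaccine 124/165 = 75.2%, the mRNA vaccine 99/157 = 63.1% → the protein-subunit vaccine
Neither sweeps: the protein-subunit vaccine wins 2 of 3 groups, the mRNA vaccine wins 1. The protein-subunit vaccine wins overall but not every group — no Simpson reversal.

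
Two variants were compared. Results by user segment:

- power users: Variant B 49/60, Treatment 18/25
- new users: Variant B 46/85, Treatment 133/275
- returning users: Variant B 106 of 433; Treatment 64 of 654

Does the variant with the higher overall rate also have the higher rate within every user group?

Yes

Power users: Variant B 49/60 = 81.7%, Treatment 18/25 = 72.0% → Variant B
New users: Variant B 46/85 = 54.1%, Treatment 133/275 = 48.4% → Variant B
Returning users: Variant B 106/433 = 24.5%, Treatment 64/654 = 9.8% → Variant B
Overall: Variant B 201/578 = 34.8%, Treatment 215/954 = 22.5% → Variant B
Variant B wins overall and in every user group — no reversal.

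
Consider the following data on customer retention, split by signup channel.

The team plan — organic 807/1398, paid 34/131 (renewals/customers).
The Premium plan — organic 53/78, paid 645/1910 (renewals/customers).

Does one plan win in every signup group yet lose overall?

Yes

Organic: the team plan 807/1398 = 57.7%, the Premium plan 53/78 = 67.9% → the Premium plan
Paid: the team plan 34/131 = 26.0%, the Premium plan 645/1910 = 33.8% → the Premium plan
Overall: the team plan 841/1529 = 55.0%, the Premium plan 698/1988 = 35.1% → the team plan
The Premium plan wins each signup group but the team plan wins overall — the comparison reverses. The Premium plan's customers skew toward paid, which has a lower base rate.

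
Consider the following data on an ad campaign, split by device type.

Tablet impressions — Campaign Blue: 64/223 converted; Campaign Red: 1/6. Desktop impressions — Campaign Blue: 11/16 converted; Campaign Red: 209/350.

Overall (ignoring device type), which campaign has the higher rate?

Tablet: Campaign Blue 64/223 = 28.7%, Campaign Red 1/6 = 16.7% → Campaign Blue
Desktop: Campaign Blue 11/16 = 68.8%, Campaign Red 209/350 = 59.7% → Campaign Blue
Overall: Campaign Blue 75/239 = 31.4%, Campaign Red 210/356 = 59.0% → Campaign Red
(Campaign Blue wins every device group but Campaign Red wins overall — Campaign Blue's impressions skew toward the low-rate tablet group.)

Campaign Red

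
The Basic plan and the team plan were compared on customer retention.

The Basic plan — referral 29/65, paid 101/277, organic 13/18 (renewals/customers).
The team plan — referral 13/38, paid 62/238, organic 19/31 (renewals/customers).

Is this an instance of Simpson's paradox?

Referral: the Basic plan 29/65 = 44.6%, the team plan 13/38 = 34.2% → the Basic plan
Paid: the Basic plan 101/277 = 36.5%, the team plan 62/238 = 26.1% → the Basic plan
Organic: the Basic plan 13/18 = 72.2%, the team plan 19/31 = 61.3% → the Basic plan
Overall: the Basic plan 143/360 = 39.7%, the team plan 94/307 = 30.6% → the Basic plan
The Basic plan wins overall and in every signup group — no reversal.

No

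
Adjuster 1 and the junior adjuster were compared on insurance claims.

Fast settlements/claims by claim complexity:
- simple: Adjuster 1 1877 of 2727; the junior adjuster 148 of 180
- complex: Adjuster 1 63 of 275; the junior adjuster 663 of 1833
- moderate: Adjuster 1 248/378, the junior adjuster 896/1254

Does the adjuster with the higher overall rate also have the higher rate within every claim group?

Simple: Adjuster 1 1877/2727 = 68.8%, the junior adjuster 148/180 = 82.2% → the junior adjuster
Complex: Adjuster 1 63/275 = 22.9%, the junior adjuster 663/1833 = 36.2% → the junior adjuster
Moderate: Adjuster 1 248/378 = 65.6%, the junior adjuster 896/1254 = 71.5% → the junior adjuster
Overall: Adjuster 1 2188/3380 = 64.7%, the junior adjuster 1707/3267 = 52.2% → Adjuster 1
The junior adjuster wins each claim group but Adjuster 1 wins overall — the comparison reverses. The junior adjuster's claims skew toward complex, which has a lower base rate.

No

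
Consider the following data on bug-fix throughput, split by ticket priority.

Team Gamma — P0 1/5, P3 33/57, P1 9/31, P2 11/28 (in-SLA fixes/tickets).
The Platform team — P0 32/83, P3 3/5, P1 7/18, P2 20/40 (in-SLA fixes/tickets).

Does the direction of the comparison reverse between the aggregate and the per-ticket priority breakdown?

Yes

P0: Team Gamma 1/5 = 20.0%, the Platform team 32/83 = 38.6% → the Platform team
P3: Team Gamma 33/57 = 57.9%, the Platform team 3/5 = 60.0% → the Platform team
P1: Team Gamma 9/31 = 29.0%, the Platform team 7/18 = 38.9% → the Platform team
P2: Team Gamma 11/28 = 39.3%, the Platform team 20/40 = 50.0% → the Platform team
Overall: Team Gamma 54/121 = 44.6%, the Platform team 62/146 = 42.5% → Team Gamma
The Platform team wins each ticket group but Team Gamma wins overall — the comparison reverses. The Platform team's tickets skew toward P0, which has a lower base rate.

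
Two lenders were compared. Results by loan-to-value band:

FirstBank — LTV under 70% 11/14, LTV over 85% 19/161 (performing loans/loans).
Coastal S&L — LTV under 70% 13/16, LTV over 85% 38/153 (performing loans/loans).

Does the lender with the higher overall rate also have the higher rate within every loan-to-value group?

LTV under 70%: FirstBank 11/14 = 78.6%, Coastal S&L 13/16 = 81.2% → Coastal S&L
LTV over 85%: FirstBank 19/161 = 11.8%, Coastal S&L 38/153 = 24.8% → Coastal S&L
Overall: FirstBank 30/175 = 17.1%, Coastal S&L 51/169 = 30.2% → Coastal S&L
Coastal S&L wins overall and in every loan-to-value group — no reversal.

Yes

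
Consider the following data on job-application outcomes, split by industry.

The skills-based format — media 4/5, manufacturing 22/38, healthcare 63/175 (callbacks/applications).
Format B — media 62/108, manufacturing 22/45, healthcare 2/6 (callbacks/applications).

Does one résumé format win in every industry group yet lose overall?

Yes

Media: the skills-based format 4/5 = 80.0%, Format B 62/108 = 57.4% → the skills-based format
Manufacturing: the skills-based format 22/38 = 57.9%, Format B 22/45 = 48.9% → the skills-based format
Healthcare: the skills-based format 63/175 = 36.0%, Format B 2/6 = 33.3% → the skills-based format
Overall: the skills-based format 89/218 = 40.8%, Format B 86/159 = 54.1% → Format B
The skills-based format wins each industry group but Format B wins overall — the comparison reverses. The skills-based format's applications skew toward healthcare, which has a lower base rate.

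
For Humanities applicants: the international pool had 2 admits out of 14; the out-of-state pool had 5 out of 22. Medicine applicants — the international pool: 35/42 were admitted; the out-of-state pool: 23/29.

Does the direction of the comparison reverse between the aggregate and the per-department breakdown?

No

Humanities: the international pool 2/14 = 14.3%, the out-of-state pool 5/22 = 22.7% → the out-of-state pool
Medicine: the international pool 35/42 = 83.3%, the out-of-state pool 23/29 = 79.3% → the international pool
Overall: the international pool 37/56 = 66.1%, the out-of-state pool 28/51 = 54.9% → the international pool
Neither sweeps: the international pool wins 1 of 2 groups, the out-of-state pool wins 1. The international pool wins overall but not every group — no Simpson reversal.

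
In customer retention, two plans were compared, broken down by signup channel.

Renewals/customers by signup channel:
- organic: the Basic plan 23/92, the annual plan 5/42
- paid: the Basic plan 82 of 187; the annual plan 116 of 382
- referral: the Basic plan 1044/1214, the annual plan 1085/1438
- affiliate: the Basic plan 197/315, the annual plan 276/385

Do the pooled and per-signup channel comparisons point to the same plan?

No

Organic: the Basic plan 23/92 = 25.0%, the annual plan 5/42 = 11.9% → the Basic plan
Paid: the Basic plan 82/187 = 43.9%, the annual plan 116/382 = 30.4% → the Basic plan
Referral: the Basic plan 1044/1214 = 86.0%, the annual plan 1085/1438 = 75.5% → the Basic plan
Affiliate: the Basic plan 197/315 = 62.5%, the annual plan 276/385 = 71.7% → the annual plan
Overall: the Basic plan 1346/1808 = 74.4%, the annual plan 1482/2247 = 66.0% → the Basic plan
Neither sweeps: the Basic plan wins 3 of 4 groups, the annual plan wins 1. The Basic plan wins overall but not every group — no Simpson reversal.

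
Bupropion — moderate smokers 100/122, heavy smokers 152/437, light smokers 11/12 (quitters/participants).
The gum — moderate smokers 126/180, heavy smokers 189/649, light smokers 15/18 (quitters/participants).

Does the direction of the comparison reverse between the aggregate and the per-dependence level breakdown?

No

Moderate smokers: bupropion 100/122 = 82.0%, the gum 126/180 = 70.0% → bupropion
Heavy smokers: bupropion 152/437 = 34.8%, the gum 189/649 = 29.1% → bupropion
Light smokers: bupropion 11/12 = 91.7%, the gum 15/18 = 83.3% → bupropion
Overall: bupropion 263/571 = 46.1%, the gum 330/847 = 39.0% → bupropion
Bupropion wins overall and in every dependence group — no reversal.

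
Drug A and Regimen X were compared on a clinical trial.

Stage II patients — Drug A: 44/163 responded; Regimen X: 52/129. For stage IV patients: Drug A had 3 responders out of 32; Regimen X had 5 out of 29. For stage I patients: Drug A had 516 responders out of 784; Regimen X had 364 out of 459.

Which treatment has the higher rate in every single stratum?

Stage II: Drug A 44/163 = 27.0%, Regimen X 52/129 = 40.3% → Regimen X
Stage IV: Drug A 3/32 = 9.4%, Regimen X 5/29 = 17.2% → Regimen X
Stage I: Drug A 516/784 = 65.8%, Regimen X 364/459 = 79.3% → Regimen X
Regimen X has the higher rate in all 3 groups.

Regimen X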